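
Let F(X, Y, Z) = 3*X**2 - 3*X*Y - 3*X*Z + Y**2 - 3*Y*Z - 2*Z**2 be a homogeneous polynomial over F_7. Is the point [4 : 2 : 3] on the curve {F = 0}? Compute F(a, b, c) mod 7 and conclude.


F(4,2,3) ≡ 5 (mod 7); P is NOT on the curve.

Evaluate F(4, 2, 3) term-by-term (mod 7).
  3*X**2 ↦ 3·16·1·1 = 48
  -3*X*Y ↦ -3·4·2·1 = -24
  -3*X*Z ↦ -3·4·1·3 = -36
  Y**2 ↦ 1·1·4·1 = 4
  -3*Y*Z ↦ -3·1·2·3 = -18
  -2*Z**2 ↦ -2·1·1·9 = -18
Sum: F(4, 2, 3) = (48) + (-24) + (-36) + (4) + (-18) + (-18) = -44.
Reducing mod 7: -44 ≡ 5 (mod 7).
Since F(a, b, c) ≡ 5 ≠ 0 (mod 7), P does NOT lie on the curve.


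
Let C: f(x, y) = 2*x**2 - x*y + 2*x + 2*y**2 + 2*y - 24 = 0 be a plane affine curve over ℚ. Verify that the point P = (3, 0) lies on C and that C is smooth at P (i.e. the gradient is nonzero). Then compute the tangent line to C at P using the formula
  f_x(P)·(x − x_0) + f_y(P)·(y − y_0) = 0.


Tangent line at P: 14*x - y - 42 = 0.

Step 1: f(3, 0) = 0, so P lies on C.
Step 2: partial derivatives
  f_x(x, y) = 4*x - y + 2, f_y(x, y) = -x + 4*y + 2.
  f_x(P) = 14, f_y(P) = -1 (gradient nonzero, so P is smooth).
Step 3: tangent line at P: 14·(x − 3) + -1·(y − 0) = 0.
Expanding: 14*x - y - 42 = 0.


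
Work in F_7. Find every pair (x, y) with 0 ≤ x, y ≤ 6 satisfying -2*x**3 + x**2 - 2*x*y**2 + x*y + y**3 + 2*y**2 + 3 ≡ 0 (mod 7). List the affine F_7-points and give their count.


Affine F_7-points: {(1, 4), (1, 6), (2, 6), (3, 0), (3, 1), (3, 3), (5, 1), (5, 3), (5, 4), (6, 2)}; count = 10.

For each of the 49 pairs (x, y) ∈ F_7², evaluate f(x, y) mod 7. Record the zeros.
  x = 0: [0↦3, 1↦6, 2↦5, 3↦6, 4↦1, 5↦3, 6↦4]  zeros at y ∈ ∅
  x = 1: [0↦2, 1↦4, 2↦5, 3↦4, 4↦0, 5↦6, 6↦0]  zeros at y ∈ {4, 6}
  x = 2: [0↦5, 1↦6, 2↦2, 3↦6, 4↦3, 5↦6, 6↦0]  zeros at y ∈ {6}
  x = 3: [0↦0, 1↦0, 2↦5, 3↦0, 4↦5, 5↦5, 6↦6]  zeros at y ∈ {0, 1, 3}
  x = 4: [0↦3, 1↦2, 2↦2, 3↦2, 4↦1, 5↦5, 6↦6]  zeros at y ∈ ∅
  x = 5: [0↦2, 1↦0, 2↦2, 3↦0, 4↦0, 5↦1, 6↦2]  zeros at y ∈ {1, 3, 4}
  x = 6: [0↦6, 1↦3, 2↦0, 3↦3, 4↦4, 5↦2, 6↦3]  zeros at y ∈ {2}
Collecting zeros: affine points = {(1, 4), (1, 6), (2, 6), (3, 0), (3, 1), (3, 3), (5, 1), (5, 3), (5, 4), (6, 2)}.
Total count |C(F_7)_aff| = 10.


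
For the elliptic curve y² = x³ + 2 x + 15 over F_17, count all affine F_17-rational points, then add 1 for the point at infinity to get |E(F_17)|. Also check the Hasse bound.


Affine points = {(0, 7), (0, 10), (1, 1), (1, 16), (4, 6), (4, 11), (7, 7), (7, 10), (8, 4), (8, 13), (10, 7), (10, 10), (11, 5), (11, 12), (12, 4), (12, 13), (14, 4), (14, 13)}; affine count = 18; |E(F_17)| = 19.

Discriminant check: Δ ∝ 4a³ + 27b² = 4·2³ + 27·15² = 4·8 + 27·225 ≡ 4 (mod 17). Nonzero ⇒ E is nonsingular.
For each x ∈ F_17, compute rhs = x³ + 2·x + 15 mod 17, then count y ∈ F_17 with y² ≡ rhs.
  x = 0: rhs = 15, matching y values: 7, 10 (2 points).
  x = 1: rhs = 1, matching y values: 1, 16 (2 points).
  x = 2: rhs = 10, matching y values: none (0 points).
  x = 3: rhs = 14, matching y values: none (0 points).
  x = 4: rhs = 2, matching y values: 6, 11 (2 points).
  x = 5: rhs = 14, matching y values: none (0 points).
  x = 6: rhs = 5, matching y values: none (0 points).
  x = 7: rhs = 15, matching y values: 7, 10 (2 points).
  x = 8: rhs = 16, matching y values: 4, 13 (2 points).
  x = 9: rhs = 14, matching y values: none (0 points).
  x = 10: rhs = 15, matching y values: 7, 10 (2 points).
  x = 11: rhs = 8, matching y values: 5, 12 (2 points).
  x = 12: rhs = 16, matching y values: 4, 13 (2 points).
  x = 13: rhs = 11, matching y values: none (0 points).
  x = 14: rhs = 16, matching y values: 4, 13 (2 points).
  x = 15: rhs = 3, matching y values: none (0 points).
  x = 16: rhs = 12, matching y values: none (0 points).
Total affine count: 18.
Full point count |E(F_17)| = 18 + 1 = 19.
Hasse bound: |19 − (17+1)| = |1| = 1 ≤ 2√17 ≈ 8.2462 ✓.


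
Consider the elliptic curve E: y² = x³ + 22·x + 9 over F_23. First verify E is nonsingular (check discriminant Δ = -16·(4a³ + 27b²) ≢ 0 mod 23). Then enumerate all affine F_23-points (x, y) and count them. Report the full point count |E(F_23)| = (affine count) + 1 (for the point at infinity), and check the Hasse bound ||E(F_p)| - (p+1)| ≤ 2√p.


Affine points = {(0, 3), (0, 20), (1, 3), (1, 20), (4, 0), (6, 9), (6, 14), (7, 0), (9, 4), (9, 19), (11, 8), (11, 15), (12, 0), (13, 10), (13, 13), (14, 5), (14, 18), (16, 8), (16, 15), (17, 11), (17, 12), (18, 2), (18, 21), (19, 8), (19, 15), (20, 10), (20, 13), (21, 7), (21, 16), (22, 3), (22, 20)}; affine count = 31; |E(F_23)| = 32.

Discriminant check: Δ ∝ 4a³ + 27b² = 4·22³ + 27·9² = 4·10648 + 27·81 ≡ 21 (mod 23). Nonzero ⇒ E is nonsingular.
For each x ∈ F_23, compute rhs = x³ + 22·x + 9 mod 23, then count y ∈ F_23 with y² ≡ rhs.
  x = 0: rhs = 9, matching y values: 3, 20 (2 points).
  x = 1: rhs = 9, matching y values: 3, 20 (2 points).
  x = 2: rhs = 15, matching y values: none (0 points).
  x = 3: rhs = 10, matching y values: none (0 points).
  x = 4: rhs = 0, matching y values: 0 (1 points).
  x = 5: rhs = 14, matching y values: none (0 points).
  x = 6: rhs = 12, matching y values: 9, 14 (2 points).
  x = 7: rhs = 0, matching y values: 0 (1 points).
  x = 8: rhs = 7, matching y values: none (0 points).
  x = 9: rhs = 16, matching y values: 4, 19 (2 points).
  x = 10: rhs = 10, matching y values: none (0 points).
  x = 11: rhs = 18, matching y values: 8, 15 (2 points).
  x = 12: rhs = 0, matching y values: 0 (1 points).
  x = 13: rhs = 8, matching y values: 10, 13 (2 points).
  x = 14: rhs = 2, matching y values: 5, 18 (2 points).
  x = 15: rhs = 11, matching y values: none (0 points).
  x = 16: rhs = 18, matching y values: 8, 15 (2 points).
  x = 17: rhs = 6, matching y values: 11, 12 (2 points).
  x = 18: rhs = 4, matching y values: 2, 21 (2 points).
  x = 19: rhs = 18, matching y values: 8, 15 (2 points).
  x = 20: rhs = 8, matching y values: 10, 13 (2 points).
  x = 21: rhs = 3, matching y values: 7, 16 (2 points).
  x = 22: rhs = 9, matching y values: 3, 20 (2 points).
Total affine count: 31.
Full point count |E(F_23)| = 31 + 1 = 32.
Hasse bound: |32 − (23+1)| = |8| = 8 ≤ 2√23 ≈ 9.5917 ✓.


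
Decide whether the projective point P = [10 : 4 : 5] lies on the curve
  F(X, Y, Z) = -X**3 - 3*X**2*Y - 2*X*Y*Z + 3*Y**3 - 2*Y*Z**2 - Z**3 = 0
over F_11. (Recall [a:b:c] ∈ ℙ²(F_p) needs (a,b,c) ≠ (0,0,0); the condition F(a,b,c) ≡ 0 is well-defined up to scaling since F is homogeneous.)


F(10,4,5) ≡ 6 (mod 11); P is NOT on the curve.

Evaluate F(10, 4, 5) term-by-term (mod 11).
  -X**3 ↦ -1·1000·1·1 = -1000
  -3*X**2*Y ↦ -3·100·4·1 = -1200
  -2*X*Y*Z ↦ -2·10·4·5 = -400
  3*Y**3 ↦ 3·1·64·1 = 192
  -2*Y*Z**2 ↦ -2·1·4·25 = -200
  -Z**3 ↦ -1·1·1·125 = -125
Sum: F(10, 4, 5) = (-1000) + (-1200) + (-400) + (192) + (-200) + (-125) = -2733.
Reducing mod 11: -2733 ≡ 6 (mod 11).
Since F(a, b, c) ≡ 6 ≠ 0 (mod 11), P does NOT lie on the curve.


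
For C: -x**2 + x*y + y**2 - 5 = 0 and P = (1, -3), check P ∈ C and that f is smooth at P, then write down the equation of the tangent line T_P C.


Tangent line at P: -5*x - 5*y - 10 = 0.

Step 1: f(1, -3) = 0, so P lies on C.
Step 2: partial derivatives
  f_x(x, y) = -2*x + y, f_y(x, y) = x + 2*y.
  f_x(P) = -5, f_y(P) = -5 (gradient nonzero, so P is smooth).
Step 3: tangent line at P: -5·(x − 1) + -5·(y − -3) = 0.
Expanding: -5*x - 5*y - 10 = 0.


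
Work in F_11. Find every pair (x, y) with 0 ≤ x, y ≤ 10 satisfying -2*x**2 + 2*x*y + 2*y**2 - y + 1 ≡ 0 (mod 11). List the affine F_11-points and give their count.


Affine F_11-points: {(0, 8), (0, 9), (1, 6), (1, 10), (4, 1), (5, 6), (8, 1), (8, 8), (9, 9), (9, 10)}; count = 10.

For each of the 121 pairs (x, y) ∈ F_11², evaluate f(x, y) mod 11. Record the zeros.
  x = 0: [0↦1, 1↦2, 2↦7, 3↦5, 4↦7, 5↦2, 6↦1, 7↦4, 8↦0, 9↦0, 10↦4]  zeros at y ∈ {8, 9}
  x = 1: [0↦10, 1↦2, 2↦9, 3↦9, 4↦2, 5↦10, 6↦0, 7↦5, 8↦3, 9↦5, 10↦0]  zeros at y ∈ {6, 10}
  x = 2: [0↦4, 1↦9, 2↦7, 3↦9, 4↦4, 5↦3, 6↦6, 7↦2, 8↦2, 9↦6, 10↦3]  zeros at y ∈ ∅
  x = 3: [0↦5, 1↦1, 2↦1, 3↦5, 4↦2, 5↦3, 6↦8, 7↦6, 8↦8, 9↦3, 10↦2]  zeros at y ∈ ∅
  x = 4: [0↦2, 1↦0, 2↦2, 3↦8, 4↦7, 5↦10, 6↦6, 7↦6, 8↦10, 9↦7, 10↦8]  zeros at y ∈ {1}
  x = 5: [0↦6, 1↦6, 2↦10, 3↦7, 4↦8, 5↦2, 6↦0, 7↦2, 8↦8, 9↦7, 10↦10]  zeros at y ∈ {6}
  x = 6: [0↦6, 1↦8, 2↦3, 3↦2, 4↦5, 5↦1, 6↦1, 7↦5, 8↦2, 9↦3, 10↦8]  zeros at y ∈ ∅
  x = 7: [0↦2, 1↦6, 2↦3, 3↦4, 4↦9, 5↦7, 6↦9, 7↦4, 8↦3, 9↦6, 10↦2]  zeros at y ∈ ∅
  x = 8: [0↦5, 1↦0, 2↦10, 3↦2, 4↦9, 5↦9, 6↦2, 7↦10, 8↦0, 9↦5, 10↦3]  zeros at y ∈ {1, 8}
  x = 9: [0↦4, 1↦1, 2↦2, 3↦7, 4↦5, 5↦7, 6↦2, 7↦1, 8↦4, 9↦0, 10↦0]  zeros at y ∈ {9, 10}
  x = 10: [0↦10, 1↦9, 2↦1, 3↦8, 4↦8, 5↦1, 6↦9, 7↦10, 8↦4, 9↦2, 10↦4]  zeros at y ∈ ∅
Collecting zeros: affine points = {(0, 8), (0, 9), (1, 6), (1, 10), (4, 1), (5, 6), (8, 1), (8, 8), (9, 9), (9, 10)}.
Total count |C(F_11)_aff| = 10.


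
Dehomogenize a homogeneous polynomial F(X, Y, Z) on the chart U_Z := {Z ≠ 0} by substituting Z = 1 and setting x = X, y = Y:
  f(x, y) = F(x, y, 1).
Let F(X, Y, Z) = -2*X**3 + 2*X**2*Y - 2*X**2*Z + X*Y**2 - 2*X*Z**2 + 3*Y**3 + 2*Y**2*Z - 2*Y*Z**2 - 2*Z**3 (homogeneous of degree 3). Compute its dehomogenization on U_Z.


f(x, y) = -2*x**3 + 2*x**2*y - 2*x**2 + x*y**2 - 2*x + 3*y**3 + 2*y**2 - 2*y - 2

On U_Z we set Z = 1. Each monomial c·X^i·Y^j·Z^k in F becomes c·x^i·y^j·1^k = c·x^i·y^j.
Substituting Z = 1: F(X, Y, 1) = -2*x**3 + 2*x**2*y - 2*x**2 + x*y**2 - 2*x + 3*y**3 + 2*y**2 - 2*y - 2.
Note: deg(f) ≤ deg(F) = 3; strict inequality happens when F is divisible by Z (lost terms).


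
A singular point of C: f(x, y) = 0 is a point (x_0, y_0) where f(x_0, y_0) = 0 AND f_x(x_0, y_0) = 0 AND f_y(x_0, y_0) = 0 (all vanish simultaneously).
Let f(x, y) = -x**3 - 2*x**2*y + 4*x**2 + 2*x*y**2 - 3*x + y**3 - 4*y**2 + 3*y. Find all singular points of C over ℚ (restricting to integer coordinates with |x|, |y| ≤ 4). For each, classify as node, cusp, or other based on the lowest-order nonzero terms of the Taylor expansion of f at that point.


Singular points: {(1, 1)}; classification: node.

Compute partial derivatives:
  f_x = -3*x**2 - 4*x*y + 8*x + 2*y**2 - 3.
  f_y = -2*x**2 + 4*x*y + 3*y**2 - 8*y + 3.
Scan x_0 ∈ {−4, ..., 4}. For each x_0, f_y(x_0, y) is a polynomial in y; find its integer roots y ∈ {−4, ..., 4}, then test f_x and f at those candidates.
  x = -4: f_y(-4, y) = 3*y**2 - 24*y - 29; no integer root y with |y| ≤ 4.
  x = -3: f_y(-3, y) = 3*y**2 - 20*y - 15; no integer root y with |y| ≤ 4.
  x = -2: f_y(-2, y) = 3*y**2 - 16*y - 5; no integer root y with |y| ≤ 4.
  x = -1: f_y(-1, y) = 3*y**2 - 12*y + 1; no integer root y with |y| ≤ 4.
  x = 0: f_y(0, y) = 3*y**2 - 8*y + 3; no integer root y with |y| ≤ 4.
  x = 1: f_y(1, y) = 3*y**2 - 4*y + 1; vanishes at y ∈ {1}. (1, 1): f_x = 0, f = 0 — SINGULAR.
  x = 2: f_y(2, y) = 3*y**2 - 5; no integer root y with |y| ≤ 4.
  x = 3: f_y(3, y) = 3*y**2 + 4*y - 15; vanishes at y ∈ {-3}. (3, -3): f_x = 48 ≠ 0.
  x = 4: f_y(4, y) = 3*y**2 + 8*y - 29; no integer root y with |y| ≤ 4.
Only singular point on the grid: (1, 1).
Classify: substitute x = 1 + u, y = 1 + v and expand: f = -u**3 - 2*u**2*v - u**2 + 2*u*v**2 + v**3 + v**2.
No constant or linear terms (consistent with a singular point). Quadratic part: -u**2 + v**2. Cubic part: -u**3 - 2*u**2*v + 2*u*v**2 + v**3.
The quadratic part v**2 - u**2 = (v − u)(v + u) splits into two distinct linear factors, so there are two distinct tangent lines y − 1 = ±(x − 1) — this is a node (ordinary double point).
Classification: node.


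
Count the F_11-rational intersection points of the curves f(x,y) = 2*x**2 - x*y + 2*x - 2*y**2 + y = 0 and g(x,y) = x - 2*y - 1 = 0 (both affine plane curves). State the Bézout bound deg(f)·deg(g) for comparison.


Common zeros: {(2, 6), (5, 2)}; count = 2; Bézout bound = 2.

deg(f) = 2, deg(g) = 1, so Bézout bound = 2.
Scan x ∈ F_11. For each x, list the y ∈ F_11 with f(x, y) ≡ 0 and those with g(x, y) ≡ 0 (mod 11); the common zeros in that column are the intersection.
  x = 0: f ≡ 0 at y ∈ {0, 6}; g ≡ 0 at y ∈ {5}; common: ∅.
  x = 1: f ≡ 0 at y ∈ ∅; g ≡ 0 at y ∈ {0}; common: ∅.
  x = 2: f ≡ 0 at y ∈ {6, 10}; g ≡ 0 at y ∈ {6}; common: {6}.
  x = 3: f ≡ 0 at y ∈ {3, 7}; g ≡ 0 at y ∈ {1}; common: ∅.
  x = 4: f ≡ 0 at y ∈ ∅; g ≡ 0 at y ∈ {7}; common: ∅.
  x = 5: f ≡ 0 at y ∈ {2, 7}; g ≡ 0 at y ∈ {2}; common: {2}.
  x = 6: f ≡ 0 at y ∈ {1, 2}; g ≡ 0 at y ∈ {8}; common: ∅.
  x = 7: f ≡ 0 at y ∈ ∅; g ≡ 0 at y ∈ {3}; common: ∅.
  x = 8: f ≡ 0 at y ∈ ∅; g ≡ 0 at y ∈ {9}; common: ∅.
  x = 9: f ≡ 0 at y ∈ ∅; g ≡ 0 at y ∈ {4}; common: ∅.
  x = 10: f ≡ 0 at y ∈ {0, 1}; g ≡ 0 at y ∈ {10}; common: ∅.
Collecting: common zeros = {(2, 6), (5, 2)}, so the count is 2.
Comparison with the Bézout bound: 2 ≤ 2 = deg(f)·deg(g), as expected for curves with no common component (the bound is attained).


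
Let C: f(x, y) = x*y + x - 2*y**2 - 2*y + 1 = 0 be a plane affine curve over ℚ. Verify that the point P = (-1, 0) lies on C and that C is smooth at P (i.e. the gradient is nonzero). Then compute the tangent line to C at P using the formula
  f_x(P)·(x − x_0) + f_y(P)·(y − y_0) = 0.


Tangent line at P: x - 3*y + 1 = 0.

Step 1: f(-1, 0) = 0, so P lies on C.
Step 2: partial derivatives
  f_x(x, y) = y + 1, f_y(x, y) = x - 4*y - 2.
  f_x(P) = 1, f_y(P) = -3 (gradient nonzero, so P is smooth).
Step 3: tangent line at P: 1·(x − -1) + -3·(y − 0) = 0.
Expanding: x - 3*y + 1 = 0.


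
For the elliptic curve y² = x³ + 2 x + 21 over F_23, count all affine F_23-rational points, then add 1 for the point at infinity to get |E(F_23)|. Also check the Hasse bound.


Affine points = {(1, 1), (1, 22), (3, 10), (3, 13), (4, 1), (4, 22), (5, 8), (5, 15), (9, 3), (9, 20), (10, 11), (10, 12), (12, 5), (12, 18), (13, 6), (13, 17), (16, 3), (16, 20), (17, 0), (18, 1), (18, 22), (19, 8), (19, 15), (21, 3), (21, 20), (22, 8), (22, 15)}; affine count = 27; |E(F_23)| = 28.

Discriminant check: Δ ∝ 4a³ + 27b² = 4·2³ + 27·21² = 4·8 + 27·441 ≡ 2 (mod 23). Nonzero ⇒ E is nonsingular.
For each x ∈ F_23, compute rhs = x³ + 2·x + 21 mod 23, then count y ∈ F_23 with y² ≡ rhs.
  x = 0: rhs = 21, matching y values: none (0 points).
  x = 1: rhs = 1, matching y values: 1, 22 (2 points).
  x = 2: rhs = 10, matching y values: none (0 points).
  x = 3: rhs = 8, matching y values: 10, 13 (2 points).
  x = 4: rhs = 1, matching y values: 1, 22 (2 points).
  x = 5: rhs = 18, matching y values: 8, 15 (2 points).
  x = 6: rhs = 19, matching y values: none (0 points).
  x = 7: rhs = 10, matching y values: none (0 points).
  x = 8: rhs = 20, matching y values: none (0 points).
  x = 9: rhs = 9, matching y values: 3, 20 (2 points).
  x = 10: rhs = 6, matching y values: 11, 12 (2 points).
  x = 11: rhs = 17, matching y values: none (0 points).
  x = 12: rhs = 2, matching y values: 5, 18 (2 points).
  x = 13: rhs = 13, matching y values: 6, 17 (2 points).
  x = 14: rhs = 10, matching y values: none (0 points).
  x = 15: rhs = 22, matching y values: none (0 points).
  x = 16: rhs = 9, matching y values: 3, 20 (2 points).
  x = 17: rhs = 0, matching y values: 0 (1 points).
  x = 18: rhs = 1, matching y values: 1, 22 (2 points).
  x = 19: rhs = 18, matching y values: 8, 15 (2 points).
  x = 20: rhs = 11, matching y values: none (0 points).
  x = 21: rhs = 9, matching y values: 3, 20 (2 points).
  x = 22: rhs = 18, matching y values: 8, 15 (2 points).
Total affine count: 27.
Full point count |E(F_23)| = 27 + 1 = 28.
Hasse bound: |28 − (23+1)| = |4| = 4 ≤ 2√23 ≈ 9.5917 ✓.


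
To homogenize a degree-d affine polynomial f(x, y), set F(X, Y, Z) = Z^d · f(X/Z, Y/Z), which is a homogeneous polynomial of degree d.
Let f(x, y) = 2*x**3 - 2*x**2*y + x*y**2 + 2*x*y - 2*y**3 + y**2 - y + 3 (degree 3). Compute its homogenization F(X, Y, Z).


F(X, Y, Z) = 2*X**3 - 2*X**2*Y + X*Y**2 + 2*X*Y*Z - 2*Y**3 + Y**2*Z - Y*Z**2 + 3*Z**3

deg(f) = 3.
Substitute x = X/Z, y = Y/Z into f, then multiply by Z^3.
  monomial 2·x^3·y^0 ↦ 2·X^3·Y^0·Z^0.
  monomial -2·x^2·y^1 ↦ -2·X^2·Y^1·Z^0.
  monomial 1·x^1·y^2 ↦ 1·X^1·Y^2·Z^0.
  monomial 2·x^1·y^1 ↦ 2·X^1·Y^1·Z^1.
  monomial -2·x^0·y^3 ↦ -2·X^0·Y^3·Z^0.
  monomial 1·x^0·y^2 ↦ 1·X^0·Y^2·Z^1.
  monomial -1·x^0·y^1 ↦ -1·X^0·Y^1·Z^2.
  monomial 3·x^0·y^0 ↦ 3·X^0·Y^0·Z^3.
Collecting: F(X, Y, Z) = 2*X**3 - 2*X**2*Y + X*Y**2 + 2*X*Y*Z - 2*Y**3 + Y**2*Z - Y*Z**2 + 3*Z**3.


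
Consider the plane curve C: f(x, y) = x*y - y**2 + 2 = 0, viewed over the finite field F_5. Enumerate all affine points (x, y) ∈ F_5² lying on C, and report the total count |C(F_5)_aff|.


Affine F_5-points: {(1, 2), (1, 4), (4, 1), (4, 3)}; count = 4.

For each of the 25 pairs (x, y) ∈ F_5², evaluate f(x, y) mod 5. Record the zeros.
  x = 0: [0↦2, 1↦1, 2↦3, 3↦3, 4↦1]  zeros at y ∈ ∅
  x = 1: [0↦2, 1↦2, 2↦0, 3↦1, 4↦0]  zeros at y ∈ {2, 4}
  x = 2: [0↦2, 1↦3, 2↦2, 3↦4, 4↦4]  zeros at y ∈ ∅
  x = 3: [0↦2, 1↦4, 2↦4, 3↦2, 4↦3]  zeros at y ∈ ∅
  x = 4: [0↦2, 1↦0, 2↦1, 3↦0, 4↦2]  zeros at y ∈ {1, 3}
Collecting zeros: affine points = {(1, 2), (1, 4), (4, 1), (4, 3)}.
Total count |C(F_5)_aff| = 4.


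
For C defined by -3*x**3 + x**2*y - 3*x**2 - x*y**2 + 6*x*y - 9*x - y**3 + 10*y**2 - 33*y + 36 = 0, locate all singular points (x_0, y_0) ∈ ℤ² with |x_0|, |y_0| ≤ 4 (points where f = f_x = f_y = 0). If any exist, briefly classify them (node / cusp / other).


Singular points: {(0, 3)}; classification: cusp.

Compute partial derivatives:
  f_x = -9*x**2 + 2*x*y - 6*x - y**2 + 6*y - 9.
  f_y = x**2 - 2*x*y + 6*x - 3*y**2 + 20*y - 33.
Scan x_0 ∈ {−4, ..., 4}. For each x_0, f_y(x_0, y) is a polynomial in y; find its integer roots y ∈ {−4, ..., 4}, then test f_x and f at those candidates.
  x = -4: f_y(-4, y) = -3*y**2 + 28*y - 41; no integer root y with |y| ≤ 4.
  x = -3: f_y(-3, y) = -3*y**2 + 26*y - 42; no integer root y with |y| ≤ 4.
  x = -2: f_y(-2, y) = -3*y**2 + 24*y - 41; no integer root y with |y| ≤ 4.
  x = -1: f_y(-1, y) = -3*y**2 + 22*y - 38; no integer root y with |y| ≤ 4.
  x = 0: f_y(0, y) = -3*y**2 + 20*y - 33; vanishes at y ∈ {3}. (0, 3): f_x = 0, f = 0 — SINGULAR.
  x = 1: f_y(1, y) = -3*y**2 + 18*y - 26; no integer root y with |y| ≤ 4.
  x = 2: f_y(2, y) = -3*y**2 + 16*y - 17; no integer root y with |y| ≤ 4.
  x = 3: f_y(3, y) = -3*y**2 + 14*y - 6; no integer root y with |y| ≤ 4.
  x = 4: f_y(4, y) = -3*y**2 + 12*y + 7; no integer root y with |y| ≤ 4.
Only singular point on the grid: (0, 3).
Classify: substitute x = 0 + u, y = 3 + v and expand: f = -3*u**3 + u**2*v - u*v**2 - v**3 + v**2.
No constant or linear terms (consistent with a singular point). Quadratic part: v**2. Cubic part: -3*u**3 + u**2*v - u*v**2 - v**3.
The quadratic part v**2 is a perfect square, so there is a single (double) tangent line v = 0, i.e. y = 3. Restricting the cubic part to that line (v = 0) leaves -3*u**3 ≠ 0, so f is not divisible by v and the branch is v² ≈ 3*u**3 to lowest order — this is a cusp.
Classification: cusp.


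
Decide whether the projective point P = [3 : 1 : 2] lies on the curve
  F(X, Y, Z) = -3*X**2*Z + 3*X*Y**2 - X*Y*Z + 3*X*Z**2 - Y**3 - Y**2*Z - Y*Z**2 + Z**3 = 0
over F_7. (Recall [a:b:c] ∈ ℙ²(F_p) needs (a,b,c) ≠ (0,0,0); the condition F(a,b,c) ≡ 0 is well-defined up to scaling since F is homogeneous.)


F(3,1,2) ≡ 0 (mod 7); P is on the curve.

Evaluate F(3, 1, 2) term-by-term (mod 7).
  -3*X**2*Z ↦ -3·9·1·2 = -54
  3*X*Y**2 ↦ 3·3·1·1 = 9
  -X*Y*Z ↦ -1·3·1·2 = -6
  3*X*Z**2 ↦ 3·3·1·4 = 36
  -Y**3 ↦ -1·1·1·1 = -1
  -Y**2*Z ↦ -1·1·1·2 = -2
  -Y*Z**2 ↦ -1·1·1·4 = -4
  Z**3 ↦ 1·1·1·8 = 8
Sum: F(3, 1, 2) = (-54) + (9) + (-6) + (36) + (-1) + (-2) + (-4) + (8) = -14.
Reducing mod 7: -14 ≡ 0 (mod 7).
Since F(a, b, c) ≡ 0 (mod 7), P lies on the curve.


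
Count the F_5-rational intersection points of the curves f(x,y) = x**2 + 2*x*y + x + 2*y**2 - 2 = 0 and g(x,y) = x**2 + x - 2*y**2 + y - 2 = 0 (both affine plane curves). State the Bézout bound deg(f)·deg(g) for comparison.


Common zeros: {(0, 4), (1, 0), (3, 0)}; count = 3; Bézout bound = 4.

deg(f) = 2, deg(g) = 2, so Bézout bound = 4.
Scan x ∈ F_5. For each x, list the y ∈ F_5 with f(x, y) ≡ 0 and those with g(x, y) ≡ 0 (mod 5); the common zeros in that column are the intersection.
  x = 0: f ≡ 0 at y ∈ {1, 4}; g ≡ 0 at y ∈ {4}; common: {4}.
  x = 1: f ≡ 0 at y ∈ {0, 4}; g ≡ 0 at y ∈ {0, 3}; common: {0}.
  x = 2: f ≡ 0 at y ∈ {1, 2}; g ≡ 0 at y ∈ ∅; common: ∅.
  x = 3: f ≡ 0 at y ∈ {0, 2}; g ≡ 0 at y ∈ {0, 3}; common: {0}.
  x = 4: f ≡ 0 at y ∈ {3}; g ≡ 0 at y ∈ {4}; common: ∅.
Collecting: common zeros = {(0, 4), (1, 0), (3, 0)}, so the count is 3.
Comparison with the Bézout bound: 3 ≤ 4 = deg(f)·deg(g), as expected for curves with no common component (the affine F_5-count falls short of the bound because intersections may lie at infinity, over extension fields, or carry multiplicity).


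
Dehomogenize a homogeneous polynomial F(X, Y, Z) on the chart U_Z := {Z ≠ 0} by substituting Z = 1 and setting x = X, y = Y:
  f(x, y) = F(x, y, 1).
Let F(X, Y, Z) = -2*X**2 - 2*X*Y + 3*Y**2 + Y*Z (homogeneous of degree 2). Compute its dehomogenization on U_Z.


f(x, y) = -2*x**2 - 2*x*y + 3*y**2 + y

On U_Z we set Z = 1. Each monomial c·X^i·Y^j·Z^k in F becomes c·x^i·y^j·1^k = c·x^i·y^j.
Substituting Z = 1: F(X, Y, 1) = -2*x**2 - 2*x*y + 3*y**2 + y.
Note: deg(f) ≤ deg(F) = 2; strict inequality happens when F is divisible by Z (lost terms).


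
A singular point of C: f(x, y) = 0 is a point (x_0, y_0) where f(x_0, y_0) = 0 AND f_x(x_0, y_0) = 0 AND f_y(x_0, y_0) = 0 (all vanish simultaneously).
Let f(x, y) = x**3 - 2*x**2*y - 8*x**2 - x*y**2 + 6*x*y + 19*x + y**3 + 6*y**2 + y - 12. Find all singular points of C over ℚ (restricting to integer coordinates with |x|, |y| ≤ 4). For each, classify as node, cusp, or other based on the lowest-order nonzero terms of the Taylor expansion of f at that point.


Singular points: {(2, -1)}; classification: cusp.

Compute partial derivatives:
  f_x = 3*x**2 - 4*x*y - 16*x - y**2 + 6*y + 19.
  f_y = -2*x**2 - 2*x*y + 6*x + 3*y**2 + 12*y + 1.
Scan x_0 ∈ {−4, ..., 4}. For each x_0, f_y(x_0, y) is a polynomial in y; find its integer roots y ∈ {−4, ..., 4}, then test f_x and f at those candidates.
  x = -4: f_y(-4, y) = 3*y**2 + 20*y - 55; no integer root y with |y| ≤ 4.
  x = -3: f_y(-3, y) = 3*y**2 + 18*y - 35; no integer root y with |y| ≤ 4.
  x = -2: f_y(-2, y) = 3*y**2 + 16*y - 19; vanishes at y ∈ {1}. (-2, 1): f_x = 76 ≠ 0.
  x = -1: f_y(-1, y) = 3*y**2 + 14*y - 7; no integer root y with |y| ≤ 4.
  x = 0: f_y(0, y) = 3*y**2 + 12*y + 1; no integer root y with |y| ≤ 4.
  x = 1: f_y(1, y) = 3*y**2 + 10*y + 5; no integer root y with |y| ≤ 4.
  x = 2: f_y(2, y) = 3*y**2 + 8*y + 5; vanishes at y ∈ {-1}. (2, -1): f_x = 0, f = 0 — SINGULAR.
  x = 3: f_y(3, y) = 3*y**2 + 6*y + 1; no integer root y with |y| ≤ 4.
  x = 4: f_y(4, y) = 3*y**2 + 4*y - 7; vanishes at y ∈ {1}. (4, 1): f_x = -8 ≠ 0.
Only singular point on the grid: (2, -1).
Classify: substitute x = 2 + u, y = -1 + v and expand: f = u**3 - 2*u**2*v - u*v**2 + v**3 + v**2.
No constant or linear terms (consistent with a singular point). Quadratic part: v**2. Cubic part: u**3 - 2*u**2*v - u*v**2 + v**3.
The quadratic part v**2 is a perfect square, so there is a single (double) tangent line v = 0, i.e. y = -1. Restricting the cubic part to that line (v = 0) leaves u**3 ≠ 0, so f is not divisible by v and the branch is v² ≈ -u**3 to lowest order — this is a cusp.
Classification: cusp.


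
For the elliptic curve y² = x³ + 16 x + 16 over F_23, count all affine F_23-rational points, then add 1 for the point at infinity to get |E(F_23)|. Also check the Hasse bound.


Affine points = {(0, 4), (0, 19), (4, 11), (4, 12), (6, 11), (6, 12), (8, 9), (8, 14), (10, 7), (10, 16), (12, 2), (12, 21), (13, 11), (13, 12), (17, 7), (17, 16), (18, 8), (18, 15), (19, 7), (19, 16)}; affine count = 20; |E(F_23)| = 21.

Discriminant check: Δ ∝ 4a³ + 27b² = 4·16³ + 27·16² = 4·4096 + 27·256 ≡ 20 (mod 23). Nonzero ⇒ E is nonsingular.
For each x ∈ F_23, compute rhs = x³ + 16·x + 16 mod 23, then count y ∈ F_23 with y² ≡ rhs.
  x = 0: rhs = 16, matching y values: 4, 19 (2 points).
  x = 1: rhs = 10, matching y values: none (0 points).
  x = 2: rhs = 10, matching y values: none (0 points).
  x = 3: rhs = 22, matching y values: none (0 points).
  x = 4: rhs = 6, matching y values: 11, 12 (2 points).
  x = 5: rhs = 14, matching y values: none (0 points).
  x = 6: rhs = 6, matching y values: 11, 12 (2 points).
  x = 7: rhs = 11, matching y values: none (0 points).
  x = 8: rhs = 12, matching y values: 9, 14 (2 points).
  x = 9: rhs = 15, matching y values: none (0 points).
  x = 10: rhs = 3, matching y values: 7, 16 (2 points).
  x = 11: rhs = 5, matching y values: none (0 points).
  x = 12: rhs = 4, matching y values: 2, 21 (2 points).
  x = 13: rhs = 6, matching y values: 11, 12 (2 points).
  x = 14: rhs = 17, matching y values: none (0 points).
  x = 15: rhs = 20, matching y values: none (0 points).
  x = 16: rhs = 21, matching y values: none (0 points).
  x = 17: rhs = 3, matching y values: 7, 16 (2 points).
  x = 18: rhs = 18, matching y values: 8, 15 (2 points).
  x = 19: rhs = 3, matching y values: 7, 16 (2 points).
  x = 20: rhs = 10, matching y values: none (0 points).
  x = 21: rhs = 22, matching y values: none (0 points).
  x = 22: rhs = 22, matching y values: none (0 points).
Total affine count: 20.
Full point count |E(F_23)| = 20 + 1 = 21.
Hasse bound: |21 − (23+1)| = |-3| = 3 ≤ 2√23 ≈ 9.5917 ✓.


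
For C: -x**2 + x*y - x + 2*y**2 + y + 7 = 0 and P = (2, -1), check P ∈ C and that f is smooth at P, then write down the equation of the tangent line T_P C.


Tangent line at P: -6*x - y + 11 = 0.

Step 1: f(2, -1) = 0, so P lies on C.
Step 2: partial derivatives
  f_x(x, y) = -2*x + y - 1, f_y(x, y) = x + 4*y + 1.
  f_x(P) = -6, f_y(P) = -1 (gradient nonzero, so P is smooth).
Step 3: tangent line at P: -6·(x − 2) + -1·(y − -1) = 0.
Expanding: -6*x - y + 11 = 0.


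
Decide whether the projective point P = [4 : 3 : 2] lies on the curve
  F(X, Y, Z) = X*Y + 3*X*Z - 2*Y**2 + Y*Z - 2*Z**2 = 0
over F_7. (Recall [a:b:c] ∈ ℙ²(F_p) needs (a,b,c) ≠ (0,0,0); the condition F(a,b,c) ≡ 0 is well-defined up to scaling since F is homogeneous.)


F(4,3,2) ≡ 2 (mod 7); P is NOT on the curve.

Evaluate F(4, 3, 2) term-by-term (mod 7).
  X*Y ↦ 1·4·3·1 = 12
  3*X*Z ↦ 3·4·1·2 = 24
  -2*Y**2 ↦ -2·1·9·1 = -18
  Y*Z ↦ 1·1·3·2 = 6
  -2*Z**2 ↦ -2·1·1·4 = -8
Sum: F(4, 3, 2) = (12) + (24) + (-18) + (6) + (-8) = 16.
Reducing mod 7: 16 ≡ 2 (mod 7).
Since F(a, b, c) ≡ 2 ≠ 0 (mod 7), P does NOT lie on the curve.


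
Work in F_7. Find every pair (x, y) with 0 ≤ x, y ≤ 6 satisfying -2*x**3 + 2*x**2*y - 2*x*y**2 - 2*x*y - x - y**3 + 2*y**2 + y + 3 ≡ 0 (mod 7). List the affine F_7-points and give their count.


Affine F_7-points: {(1, 0), (1, 1), (1, 6), (2, 2), (2, 4), (2, 6), (3, 6), (4, 4), (5, 0), (5, 2), (5, 4), (6, 1)}; count = 12.

For each of the 49 pairs (x, y) ∈ F_7², evaluate f(x, y) mod 7. Record the zeros.
  x = 0: [0↦3, 1↦5, 2↦5, 3↦4, 4↦3, 5↦3, 6↦5]  zeros at y ∈ ∅
  x = 1: [0↦0, 1↦0, 2↦1, 3↦4, 4↦3, 5↦6, 6↦0]  zeros at y ∈ {0, 1, 6}
  x = 2: [0↦6, 1↦1, 2↦0, 3↦4, 4↦0, 5↦3, 6↦0]  zeros at y ∈ {2, 4, 6}
  x = 3: [0↦2, 1↦3, 2↦4, 3↦6, 4↦3, 5↦3, 6↦0]  zeros at y ∈ {6}
  x = 4: [0↦4, 1↦1, 2↦1, 3↦5, 4↦0, 5↦1, 6↦2]  zeros at y ∈ {4}
  x = 5: [0↦0, 1↦4, 2↦0, 3↦3, 4↦0, 5↦6, 6↦1]  zeros at y ∈ {0, 2, 4}
  x = 6: [0↦6, 1↦0, 2↦3, 3↦2, 4↦5, 5↦6, 6↦6]  zeros at y ∈ {1}
Collecting zeros: affine points = {(1, 0), (1, 1), (1, 6), (2, 2), (2, 4), (2, 6), (3, 6), (4, 4), (5, 0), (5, 2), (5, 4), (6, 1)}.
Total count |C(F_7)_aff| = 12.


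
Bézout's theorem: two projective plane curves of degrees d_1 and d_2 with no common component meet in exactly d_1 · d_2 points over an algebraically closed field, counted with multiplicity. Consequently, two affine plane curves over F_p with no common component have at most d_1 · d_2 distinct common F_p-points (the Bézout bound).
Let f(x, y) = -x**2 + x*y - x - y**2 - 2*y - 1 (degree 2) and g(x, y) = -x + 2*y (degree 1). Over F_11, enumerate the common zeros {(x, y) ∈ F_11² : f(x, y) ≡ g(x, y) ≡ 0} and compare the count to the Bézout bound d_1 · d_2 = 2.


Common zeros: {(3, 7), (9, 10)}; count = 2; Bézout bound = 2.

deg(f) = 2, deg(g) = 1, so Bézout bound = 2.
Scan x ∈ F_11. For each x, list the y ∈ F_11 with f(x, y) ≡ 0 and those with g(x, y) ≡ 0 (mod 11); the common zeros in that column are the intersection.
  x = 0: f ≡ 0 at y ∈ {10}; g ≡ 0 at y ∈ {0}; common: ∅.
  x = 1: f ≡ 0 at y ∈ {5}; g ≡ 0 at y ∈ {6}; common: ∅.
  x = 2: f ≡ 0 at y ∈ {2, 9}; g ≡ 0 at y ∈ {1}; common: ∅.
  x = 3: f ≡ 0 at y ∈ {5, 7}; g ≡ 0 at y ∈ {7}; common: {7}.
  x = 4: f ≡ 0 at y ∈ ∅; g ≡ 0 at y ∈ {2}; common: ∅.
  x = 5: f ≡ 0 at y ∈ ∅; g ≡ 0 at y ∈ {8}; common: ∅.
  x = 6: f ≡ 0 at y ∈ {6, 9}; g ≡ 0 at y ∈ {3}; common: ∅.
  x = 7: f ≡ 0 at y ∈ ∅; g ≡ 0 at y ∈ {9}; common: ∅.
  x = 8: f ≡ 0 at y ∈ ∅; g ≡ 0 at y ∈ {4}; common: ∅.
  x = 9: f ≡ 0 at y ∈ {8, 10}; g ≡ 0 at y ∈ {10}; common: {10}.
  x = 10: f ≡ 0 at y ∈ {2, 6}; g ≡ 0 at y ∈ {5}; common: ∅.
Collecting: common zeros = {(3, 7), (9, 10)}, so the count is 2.
Comparison with the Bézout bound: 2 ≤ 2 = deg(f)·deg(g), as expected for curves with no common component (the bound is attained).


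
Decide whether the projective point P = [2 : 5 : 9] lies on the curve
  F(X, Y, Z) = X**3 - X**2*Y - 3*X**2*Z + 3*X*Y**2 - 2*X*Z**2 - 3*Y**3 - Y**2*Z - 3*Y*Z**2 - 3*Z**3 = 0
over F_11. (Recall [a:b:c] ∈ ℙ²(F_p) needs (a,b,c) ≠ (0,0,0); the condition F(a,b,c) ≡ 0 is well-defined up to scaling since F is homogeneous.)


F(2,5,9) ≡ 5 (mod 11); P is NOT on the curve.

Evaluate F(2, 5, 9) term-by-term (mod 11).
  X**3 ↦ 1·8·1·1 = 8
  -X**2*Y ↦ -1·4·5·1 = -20
  -3*X**2*Z ↦ -3·4·1·9 = -108
  3*X*Y**2 ↦ 3·2·25·1 = 150
  -2*X*Z**2 ↦ -2·2·1·81 = -324
  -3*Y**3 ↦ -3·1·125·1 = -375
  -Y**2*Z ↦ -1·1·25·9 = -225
  -3*Y*Z**2 ↦ -3·1·5·81 = -1215
  -3*Z**3 ↦ -3·1·1·729 = -2187
Sum: F(2, 5, 9) = (8) + (-20) + (-108) + (150) + (-324) + (-375) + (-225) + (-1215) + (-2187) = -4296.
Reducing mod 11: -4296 ≡ 5 (mod 11).
Since F(a, b, c) ≡ 5 ≠ 0 (mod 11), P does NOT lie on the curve.


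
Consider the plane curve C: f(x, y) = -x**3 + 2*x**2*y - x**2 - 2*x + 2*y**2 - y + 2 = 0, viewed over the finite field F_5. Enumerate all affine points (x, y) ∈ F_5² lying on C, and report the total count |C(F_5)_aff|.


Affine F_5-points: {(0, 4), (2, 1), (2, 3), (3, 0), (3, 4), (4, 3), (4, 4)}; count = 7.

For each of the 25 pairs (x, y) ∈ F_5², evaluate f(x, y) mod 5. Record the zeros.
  x = 0: [0↦2, 1↦3, 2↦3, 3↦2, 4↦0]  zeros at y ∈ {4}
  x = 1: [0↦3, 1↦1, 2↦3, 3↦4, 4↦4]  zeros at y ∈ ∅
  x = 2: [0↦1, 1↦0, 2↦3, 3↦0, 4↦1]  zeros at y ∈ {1, 3}
  x = 3: [0↦0, 1↦4, 2↦2, 3↦4, 4↦0]  zeros at y ∈ {0, 4}
  x = 4: [0↦4, 1↦2, 2↦4, 3↦0, 4↦0]  zeros at y ∈ {3, 4}
Collecting zeros: affine points = {(0, 4), (2, 1), (2, 3), (3, 0), (3, 4), (4, 3), (4, 4)}.
Total count |C(F_5)_aff| = 7.


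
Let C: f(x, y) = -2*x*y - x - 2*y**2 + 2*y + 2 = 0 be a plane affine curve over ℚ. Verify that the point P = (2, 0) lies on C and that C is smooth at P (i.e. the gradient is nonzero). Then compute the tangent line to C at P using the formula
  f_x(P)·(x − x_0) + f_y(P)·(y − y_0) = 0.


Tangent line at P: -x - 2*y + 2 = 0.

Step 1: f(2, 0) = 0, so P lies on C.
Step 2: partial derivatives
  f_x(x, y) = -2*y - 1, f_y(x, y) = -2*x - 4*y + 2.
  f_x(P) = -1, f_y(P) = -2 (gradient nonzero, so P is smooth).
Step 3: tangent line at P: -1·(x − 2) + -2·(y − 0) = 0.
Expanding: -x - 2*y + 2 = 0.


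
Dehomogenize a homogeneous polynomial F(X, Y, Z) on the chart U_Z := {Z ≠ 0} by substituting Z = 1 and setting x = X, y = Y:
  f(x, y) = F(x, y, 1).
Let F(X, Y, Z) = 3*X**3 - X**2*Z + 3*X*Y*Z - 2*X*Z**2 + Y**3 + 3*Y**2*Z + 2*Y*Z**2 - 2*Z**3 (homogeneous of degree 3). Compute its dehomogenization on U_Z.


f(x, y) = 3*x**3 - x**2 + 3*x*y - 2*x + y**3 + 3*y**2 + 2*y - 2

On U_Z we set Z = 1. Each monomial c·X^i·Y^j·Z^k in F becomes c·x^i·y^j·1^k = c·x^i·y^j.
Substituting Z = 1: F(X, Y, 1) = 3*x**3 - x**2 + 3*x*y - 2*x + y**3 + 3*y**2 + 2*y - 2.
Note: deg(f) ≤ deg(F) = 3; strict inequality happens when F is divisible by Z (lost terms).


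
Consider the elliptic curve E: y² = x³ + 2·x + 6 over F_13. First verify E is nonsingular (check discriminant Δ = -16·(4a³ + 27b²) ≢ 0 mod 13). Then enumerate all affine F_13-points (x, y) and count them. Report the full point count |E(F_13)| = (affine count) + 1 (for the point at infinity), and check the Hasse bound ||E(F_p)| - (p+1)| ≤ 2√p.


Affine points = {(1, 3), (1, 10), (3, 0), (4, 0), (6, 0), (7, 5), (7, 8), (8, 1), (8, 12), (9, 5), (9, 8), (10, 5), (10, 8), (12, 4), (12, 9)}; affine count = 15; |E(F_13)| = 16.

Discriminant check: Δ ∝ 4a³ + 27b² = 4·2³ + 27·6² = 4·8 + 27·36 ≡ 3 (mod 13). Nonzero ⇒ E is nonsingular.
For each x ∈ F_13, compute rhs = x³ + 2·x + 6 mod 13, then count y ∈ F_13 with y² ≡ rhs.
  x = 0: rhs = 6, matching y values: none (0 points).
  x = 1: rhs = 9, matching y values: 3, 10 (2 points).
  x = 2: rhs = 5, matching y values: none (0 points).
  x = 3: rhs = 0, matching y values: 0 (1 points).
  x = 4: rhs = 0, matching y values: 0 (1 points).
  x = 5: rhs = 11, matching y values: none (0 points).
  x = 6: rhs = 0, matching y values: 0 (1 points).
  x = 7: rhs = 12, matching y values: 5, 8 (2 points).
  x = 8: rhs = 1, matching y values: 1, 12 (2 points).
  x = 9: rhs = 12, matching y values: 5, 8 (2 points).
  x = 10: rhs = 12, matching y values: 5, 8 (2 points).
  x = 11: rhs = 7, matching y values: none (0 points).
  x = 12: rhs = 3, matching y values: 4, 9 (2 points).
Total affine count: 15.
Full point count |E(F_13)| = 15 + 1 = 16.
Hasse bound: |16 − (13+1)| = |2| = 2 ≤ 2√13 ≈ 7.2111 ✓.


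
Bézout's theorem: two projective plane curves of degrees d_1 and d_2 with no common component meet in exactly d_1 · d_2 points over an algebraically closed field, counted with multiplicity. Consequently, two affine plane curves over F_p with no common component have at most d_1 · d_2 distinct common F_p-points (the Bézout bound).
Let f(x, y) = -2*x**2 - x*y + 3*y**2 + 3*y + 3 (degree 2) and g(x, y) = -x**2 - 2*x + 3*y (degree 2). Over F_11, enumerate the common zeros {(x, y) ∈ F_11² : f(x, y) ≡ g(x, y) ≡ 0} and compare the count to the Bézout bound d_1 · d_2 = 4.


Common zeros: {(7, 10), (10, 7)}; count = 2; Bézout bound = 4.

deg(f) = 2, deg(g) = 2, so Bézout bound = 4.
Scan x ∈ F_11. For each x, list the y ∈ F_11 with f(x, y) ≡ 0 and those with g(x, y) ≡ 0 (mod 11); the common zeros in that column are the intersection.
  x = 0: f ≡ 0 at y ∈ ∅; g ≡ 0 at y ∈ {0}; common: ∅.
  x = 1: f ≡ 0 at y ∈ {6, 8}; g ≡ 0 at y ∈ {1}; common: ∅.
  x = 2: f ≡ 0 at y ∈ ∅; g ≡ 0 at y ∈ {10}; common: ∅.
  x = 3: f ≡ 0 at y ∈ {4, 7}; g ≡ 0 at y ∈ {5}; common: ∅.
  x = 4: f ≡ 0 at y ∈ ∅; g ≡ 0 at y ∈ {8}; common: ∅.
  x = 5: f ≡ 0 at y ∈ ∅; g ≡ 0 at y ∈ {8}; common: ∅.
  x = 6: f ≡ 0 at y ∈ {4, 8}; g ≡ 0 at y ∈ {5}; common: ∅.
  x = 7: f ≡ 0 at y ∈ {6, 10}; g ≡ 0 at y ∈ {10}; common: {10}.
  x = 8: f ≡ 0 at y ∈ ∅; g ≡ 0 at y ∈ {1}; common: ∅.
  x = 9: f ≡ 0 at y ∈ ∅; g ≡ 0 at y ∈ {0}; common: ∅.
  x = 10: f ≡ 0 at y ∈ {7, 10}; g ≡ 0 at y ∈ {7}; common: {7}.
Collecting: common zeros = {(7, 10), (10, 7)}, so the count is 2.
Comparison with the Bézout bound: 2 ≤ 4 = deg(f)·deg(g), as expected for curves with no common component (the affine F_11-count falls short of the bound because intersections may lie at infinity, over extension fields, or carry multiplicity).


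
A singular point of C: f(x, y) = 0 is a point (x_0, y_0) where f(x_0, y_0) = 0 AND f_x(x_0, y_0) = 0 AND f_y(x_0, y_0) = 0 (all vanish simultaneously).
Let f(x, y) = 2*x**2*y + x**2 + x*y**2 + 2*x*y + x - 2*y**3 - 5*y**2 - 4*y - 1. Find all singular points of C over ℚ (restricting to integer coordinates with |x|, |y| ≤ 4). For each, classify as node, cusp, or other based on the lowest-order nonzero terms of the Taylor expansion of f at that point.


Singular points: {(0, -1)}; classification: node.

Compute partial derivatives:
  f_x = 4*x*y + 2*x + y**2 + 2*y + 1.
  f_y = 2*x**2 + 2*x*y + 2*x - 6*y**2 - 10*y - 4.
Scan x_0 ∈ {−4, ..., 4}. For each x_0, f_y(x_0, y) is a polynomial in y; find its integer roots y ∈ {−4, ..., 4}, then test f_x and f at those candidates.
  x = -4: f_y(-4, y) = -6*y**2 - 18*y + 20; no integer root y with |y| ≤ 4.
  x = -3: f_y(-3, y) = -6*y**2 - 16*y + 8; no integer root y with |y| ≤ 4.
  x = -2: f_y(-2, y) = -6*y**2 - 14*y; vanishes at y ∈ {0}. (-2, 0): f_x = -3 ≠ 0.
  x = -1: f_y(-1, y) = -6*y**2 - 12*y - 4; no integer root y with |y| ≤ 4.
  x = 0: f_y(0, y) = -6*y**2 - 10*y - 4; vanishes at y ∈ {-1}. (0, -1): f_x = 0, f = 0 — SINGULAR.
  x = 1: f_y(1, y) = -6*y**2 - 8*y; vanishes at y ∈ {0}. (1, 0): f_x = 3 ≠ 0.
  x = 2: f_y(2, y) = -6*y**2 - 6*y + 8; no integer root y with |y| ≤ 4.
  x = 3: f_y(3, y) = -6*y**2 - 4*y + 20; no integer root y with |y| ≤ 4.
  x = 4: f_y(4, y) = -6*y**2 - 2*y + 36; no integer root y with |y| ≤ 4.
Only singular point on the grid: (0, -1).
Classify: substitute x = 0 + u, y = -1 + v and expand: f = 2*u**2*v - u**2 + u*v**2 - 2*v**3 + v**2.
No constant or linear terms (consistent with a singular point). Quadratic part: -u**2 + v**2. Cubic part: 2*u**2*v + u*v**2 - 2*v**3.
The quadratic part v**2 - u**2 = (v − u)(v + u) splits into two distinct linear factors, so there are two distinct tangent lines y − -1 = ±(x − 0) — this is a node (ordinary double point).
Classification: node.


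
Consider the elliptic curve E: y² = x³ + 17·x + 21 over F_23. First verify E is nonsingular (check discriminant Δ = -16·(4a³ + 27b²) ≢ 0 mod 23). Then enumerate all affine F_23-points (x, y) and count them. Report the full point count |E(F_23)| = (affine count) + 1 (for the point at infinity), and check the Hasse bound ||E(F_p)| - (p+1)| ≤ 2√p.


Affine points = {(1, 4), (1, 19), (5, 1), (5, 22), (7, 0), (8, 5), (8, 18), (9, 11), (9, 12), (10, 8), (10, 15), (13, 1), (13, 22), (14, 6), (14, 17), (17, 5), (17, 18), (18, 8), (18, 15), (19, 2), (19, 21), (20, 9), (20, 14), (21, 5), (21, 18), (22, 7), (22, 16)}; affine count = 27; |E(F_23)| = 28.

Discriminant check: Δ ∝ 4a³ + 27b² = 4·17³ + 27·21² = 4·4913 + 27·441 ≡ 3 (mod 23). Nonzero ⇒ E is nonsingular.
For each x ∈ F_23, compute rhs = x³ + 17·x + 21 mod 23, then count y ∈ F_23 with y² ≡ rhs.
  x = 0: rhs = 21, matching y values: none (0 points).
  x = 1: rhs = 16, matching y values: 4, 19 (2 points).
  x = 2: rhs = 17, matching y values: none (0 points).
  x = 3: rhs = 7, matching y values: none (0 points).
  x = 4: rhs = 15, matching y values: none (0 points).
  x = 5: rhs = 1, matching y values: 1, 22 (2 points).
  x = 6: rhs = 17, matching y values: none (0 points).
  x = 7: rhs = 0, matching y values: 0 (1 points).
  x = 8: rhs = 2, matching y values: 5, 18 (2 points).
  x = 9: rhs = 6, matching y values: 11, 12 (2 points).
  x = 10: rhs = 18, matching y values: 8, 15 (2 points).
  x = 11: rhs = 21, matching y values: none (0 points).
  x = 12: rhs = 21, matching y values: none (0 points).
  x = 13: rhs = 1, matching y values: 1, 22 (2 points).
  x = 14: rhs = 13, matching y values: 6, 17 (2 points).
  x = 15: rhs = 17, matching y values: none (0 points).
  x = 16: rhs = 19, matching y values: none (0 points).
  x = 17: rhs = 2, matching y values: 5, 18 (2 points).
  x = 18: rhs = 18, matching y values: 8, 15 (2 points).
  x = 19: rhs = 4, matching y values: 2, 21 (2 points).
  x = 20: rhs = 12, matching y values: 9, 14 (2 points).
  x = 21: rhs = 2, matching y values: 5, 18 (2 points).
  x = 22: rhs = 3, matching y values: 7, 16 (2 points).
Total affine count: 27.
Full point count |E(F_23)| = 27 + 1 = 28.
Hasse bound: |28 − (23+1)| = |4| = 4 ≤ 2√23 ≈ 9.5917 ✓.
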